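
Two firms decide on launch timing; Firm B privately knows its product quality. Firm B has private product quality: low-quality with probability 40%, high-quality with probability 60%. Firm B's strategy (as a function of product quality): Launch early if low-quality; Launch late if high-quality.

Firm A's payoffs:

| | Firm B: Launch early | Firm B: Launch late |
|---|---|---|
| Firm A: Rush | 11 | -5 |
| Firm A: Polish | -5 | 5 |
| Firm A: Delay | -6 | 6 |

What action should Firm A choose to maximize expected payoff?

Rush

E[Rush] = 0.4·(11) + 0.6·(-5) = 1.4
E[Polish] = 0.4·(-5) + 0.6·(5) = 1
E[Delay] = 0.4·(-6) + 0.6·(6) = 1.2
Best response: Rush (1.4 is the largest).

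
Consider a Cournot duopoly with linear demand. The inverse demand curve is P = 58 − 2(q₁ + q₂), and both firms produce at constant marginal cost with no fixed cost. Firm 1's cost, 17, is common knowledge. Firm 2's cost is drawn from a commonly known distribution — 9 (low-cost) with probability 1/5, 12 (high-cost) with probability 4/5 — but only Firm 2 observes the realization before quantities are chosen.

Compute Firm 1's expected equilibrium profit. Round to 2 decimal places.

Firm 2 with cost c maximizes (58 − 2(q₁+q₂) − c)·q₂, giving q₂(c) = (58 − c − 2q₁)/4.
E[c₂] = 1/5·9 + 4/5·12 = 11.4
Firm 1's FOC against E[q₂] yields q₁ = (58 − 2·17 + E[c₂])/6 = (58 − 34 + 11.4)/6 = 5.9.
E[P] = 58 − 2·(q₁ + E[q₂]) = 28.8; Firm 1's expected profit = (E[P] − 17)·q₁ = (28.8 − 17)·5.9 = 69.62.

69.62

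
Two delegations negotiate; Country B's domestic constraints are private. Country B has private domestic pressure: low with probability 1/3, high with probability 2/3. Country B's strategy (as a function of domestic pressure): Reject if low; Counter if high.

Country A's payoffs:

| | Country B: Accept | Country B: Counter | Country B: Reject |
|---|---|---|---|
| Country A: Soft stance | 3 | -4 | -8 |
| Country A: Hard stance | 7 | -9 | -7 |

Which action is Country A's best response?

Soft stance

E[Soft stance] = 1/3·(-8) + 2/3·(-4) = -16/3
E[Hard stance] = 1/3·(-7) + 2/3·(-9) = -25/3
Best response: Soft stance (-16/3 is the largest).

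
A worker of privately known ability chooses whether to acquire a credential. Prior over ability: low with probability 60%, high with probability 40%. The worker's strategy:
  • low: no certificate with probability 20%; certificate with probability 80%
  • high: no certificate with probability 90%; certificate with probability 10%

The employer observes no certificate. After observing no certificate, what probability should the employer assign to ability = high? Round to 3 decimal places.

Apply Bayes' rule using the sender's strategy as the likelihood.
P(no certificate) = 0.6·0.2 + 0.4·0.9 = 0.48
P(high | no certificate) = (0.4·0.9) / 0.48 = 0.36 / 0.48 = 0.75

0.750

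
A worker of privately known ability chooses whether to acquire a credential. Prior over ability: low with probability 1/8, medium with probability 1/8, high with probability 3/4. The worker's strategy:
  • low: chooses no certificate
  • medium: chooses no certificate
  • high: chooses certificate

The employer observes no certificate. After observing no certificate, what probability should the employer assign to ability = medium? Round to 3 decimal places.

Apply Bayes' rule using the sender's strategy as the likelihood.
P(no certificate) = (1/8)·1 + (1/8)·1 + (3/4)·0 = 1/4
P(medium | no certificate) = ((1/8)·1) / (1/4) = (1/8) / (1/4) = 1/2

0.500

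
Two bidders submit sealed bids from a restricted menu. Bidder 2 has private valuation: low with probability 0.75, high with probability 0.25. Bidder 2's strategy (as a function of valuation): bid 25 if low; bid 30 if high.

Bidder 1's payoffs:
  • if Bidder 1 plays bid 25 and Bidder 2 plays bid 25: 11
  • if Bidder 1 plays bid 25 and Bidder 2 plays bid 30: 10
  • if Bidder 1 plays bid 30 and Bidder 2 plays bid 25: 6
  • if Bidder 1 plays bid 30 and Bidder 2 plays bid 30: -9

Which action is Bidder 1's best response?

bid 25

E[bid 25] = 0.75·(11) + 0.25·(10) = 10.75
E[bid 30] = 0.75·(6) + 0.25·(-9) = 2.25
Best response: bid 25 (10.75 is the largest).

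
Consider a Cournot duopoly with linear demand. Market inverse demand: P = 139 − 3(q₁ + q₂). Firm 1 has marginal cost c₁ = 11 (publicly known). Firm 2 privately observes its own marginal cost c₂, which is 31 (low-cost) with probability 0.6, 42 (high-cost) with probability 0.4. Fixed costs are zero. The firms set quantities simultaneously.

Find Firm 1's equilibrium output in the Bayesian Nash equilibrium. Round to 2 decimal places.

Type-c best response for Firm 2: q₂(c) = (139 − c)/6 − q₁/2.
Firm 1 maximizes expected profit; its first-order condition is 139 − 6q₁ − 3E[q₂] − 11 = 0.
Substituting E[q₂] and solving: E[c₂] = 35.4, so q₁ = (139 − 2·11 + 35.4)/9 = 16.9333.

16.93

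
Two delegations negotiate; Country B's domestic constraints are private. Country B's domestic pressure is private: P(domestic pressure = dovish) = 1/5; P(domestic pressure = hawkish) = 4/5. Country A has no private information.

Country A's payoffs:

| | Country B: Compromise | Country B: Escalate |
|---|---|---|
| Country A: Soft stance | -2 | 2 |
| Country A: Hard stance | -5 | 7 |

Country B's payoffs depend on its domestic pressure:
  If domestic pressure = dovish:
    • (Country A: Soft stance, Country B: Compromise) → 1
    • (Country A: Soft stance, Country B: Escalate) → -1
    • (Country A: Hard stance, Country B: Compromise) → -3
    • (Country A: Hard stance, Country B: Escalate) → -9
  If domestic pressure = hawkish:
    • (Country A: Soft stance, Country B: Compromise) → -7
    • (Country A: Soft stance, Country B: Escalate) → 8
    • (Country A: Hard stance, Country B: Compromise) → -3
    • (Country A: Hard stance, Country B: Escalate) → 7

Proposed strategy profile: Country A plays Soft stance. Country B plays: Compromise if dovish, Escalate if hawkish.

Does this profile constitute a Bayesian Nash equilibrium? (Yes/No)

Country A plays Soft stance: E[Soft stance] = 1/5·(-2) + 4/5·(2) = 6/5; E[Hard stance] = 23/5. Not best-responding. ✗
Country B (domestic pressure dovish), facing Soft stance: Compromise gives 1, Escalate gives -1. Proposed Compromise is best. ✓
Country B (domestic pressure hawkish), facing Soft stance: Compromise gives -7, Escalate gives 8. Proposed Escalate is best. ✓

No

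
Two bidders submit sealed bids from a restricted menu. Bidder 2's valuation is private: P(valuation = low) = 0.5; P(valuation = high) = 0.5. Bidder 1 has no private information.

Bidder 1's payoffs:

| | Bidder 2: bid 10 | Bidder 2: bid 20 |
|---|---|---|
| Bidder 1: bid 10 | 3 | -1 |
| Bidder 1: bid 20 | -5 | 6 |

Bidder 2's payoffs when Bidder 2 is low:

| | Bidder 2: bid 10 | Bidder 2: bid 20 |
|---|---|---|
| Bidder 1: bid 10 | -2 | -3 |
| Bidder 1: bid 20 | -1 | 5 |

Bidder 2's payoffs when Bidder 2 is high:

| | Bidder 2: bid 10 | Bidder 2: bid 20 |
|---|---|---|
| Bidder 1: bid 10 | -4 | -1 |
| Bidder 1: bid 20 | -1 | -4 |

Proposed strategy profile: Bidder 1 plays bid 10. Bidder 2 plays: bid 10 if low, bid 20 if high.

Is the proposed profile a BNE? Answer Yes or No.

Yes

Bidder 1 plays bid 10: E[bid 10] = 0.5·(3) + 0.5·(-1) = 1; E[bid 20] = 0.5. Best-responding. ✓
Bidder 2 (valuation low), facing bid 10: bid 10 gives -2, bid 20 gives -3. Proposed bid 10 is best. ✓
Bidder 2 (valuation high), facing bid 10: bid 10 gives -4, bid 20 gives -1. Proposed bid 20 is best. ✓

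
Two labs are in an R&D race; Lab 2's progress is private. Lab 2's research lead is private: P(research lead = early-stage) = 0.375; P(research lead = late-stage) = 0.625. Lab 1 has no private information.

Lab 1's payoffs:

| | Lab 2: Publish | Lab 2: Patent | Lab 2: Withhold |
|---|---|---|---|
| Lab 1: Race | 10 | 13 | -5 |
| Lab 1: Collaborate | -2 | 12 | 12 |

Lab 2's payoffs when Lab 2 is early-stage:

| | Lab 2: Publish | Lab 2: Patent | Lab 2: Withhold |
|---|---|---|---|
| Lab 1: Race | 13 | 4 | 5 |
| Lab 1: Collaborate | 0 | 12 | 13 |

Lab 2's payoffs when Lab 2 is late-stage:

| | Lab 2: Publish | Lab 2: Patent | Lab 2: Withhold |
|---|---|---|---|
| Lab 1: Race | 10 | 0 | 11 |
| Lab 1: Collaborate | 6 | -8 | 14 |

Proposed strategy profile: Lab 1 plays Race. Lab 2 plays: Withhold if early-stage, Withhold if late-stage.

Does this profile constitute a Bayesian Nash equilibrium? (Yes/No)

Lab 1 plays Race: E[Race] = 0.375·(-5) + 0.625·(-5) = -5; E[Collaborate] = 12. Not best-responding. ✗
Lab 2 (research lead early-stage), facing Race: Publish gives 13, Patent gives 4, Withhold gives 5. Proposed Withhold is not best — profitable deviation exists. ✗
Lab 2 (research lead late-stage), facing Race: Publish gives 10, Patent gives 0, Withhold gives 11. Proposed Withhold is best. ✓

No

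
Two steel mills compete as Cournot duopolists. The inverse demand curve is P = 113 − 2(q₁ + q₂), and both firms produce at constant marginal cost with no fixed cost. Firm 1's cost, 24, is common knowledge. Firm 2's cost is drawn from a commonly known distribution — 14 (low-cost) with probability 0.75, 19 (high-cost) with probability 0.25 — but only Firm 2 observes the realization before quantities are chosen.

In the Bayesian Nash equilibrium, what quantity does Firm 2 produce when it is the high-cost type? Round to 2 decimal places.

Type-c best response for Firm 2: q₂(c) = (113 − c)/4 − q₁/2.
Firm 1 maximizes expected profit; its first-order condition is 113 − 4q₁ − 2E[q₂] − 24 = 0.
Substituting E[q₂] and solving: E[c₂] = 15.25, so q₁ = (113 − 2·24 + 15.25)/6 = 13.375.
q₂(high-cost) = (113 − 19 − 2·13.375)/4 = 16.8125.

16.81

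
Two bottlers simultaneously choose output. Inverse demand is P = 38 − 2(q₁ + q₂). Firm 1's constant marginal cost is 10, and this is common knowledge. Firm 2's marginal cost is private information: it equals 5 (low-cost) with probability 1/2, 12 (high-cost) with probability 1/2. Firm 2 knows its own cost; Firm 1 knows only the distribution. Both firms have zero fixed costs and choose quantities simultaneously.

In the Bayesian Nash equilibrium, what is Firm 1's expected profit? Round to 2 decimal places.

Type-c best response for Firm 2: q₂(c) = (38 − c)/4 − q₁/2.
Firm 1 maximizes expected profit; its first-order condition is 38 − 4q₁ − 2E[q₂] − 10 = 0.
Substituting E[q₂] and solving: E[c₂] = 8.5, so q₁ = (38 − 2·10 + 8.5)/6 = 4.41667.
E[P] = 38 − 2·(q₁ + E[q₂]) = 18.8333; Firm 1's expected profit = (E[P] − 10)·q₁ = (18.8333 − 10)·4.41667 = 39.0139.

39.01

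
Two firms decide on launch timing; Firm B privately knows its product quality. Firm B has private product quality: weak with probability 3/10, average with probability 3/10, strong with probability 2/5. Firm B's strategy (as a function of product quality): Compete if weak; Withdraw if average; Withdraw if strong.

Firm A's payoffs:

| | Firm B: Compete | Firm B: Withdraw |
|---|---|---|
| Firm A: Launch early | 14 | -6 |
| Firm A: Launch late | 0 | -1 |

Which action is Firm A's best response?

Launch early

E[Launch early] = 3/10·(14) + 3/10·(-6) + 2/5·(-6) = 0
E[Launch late] = 3/10·(0) + 3/10·(-1) + 2/5·(-1) = -7/10
Best response: Launch early (0 is the largest).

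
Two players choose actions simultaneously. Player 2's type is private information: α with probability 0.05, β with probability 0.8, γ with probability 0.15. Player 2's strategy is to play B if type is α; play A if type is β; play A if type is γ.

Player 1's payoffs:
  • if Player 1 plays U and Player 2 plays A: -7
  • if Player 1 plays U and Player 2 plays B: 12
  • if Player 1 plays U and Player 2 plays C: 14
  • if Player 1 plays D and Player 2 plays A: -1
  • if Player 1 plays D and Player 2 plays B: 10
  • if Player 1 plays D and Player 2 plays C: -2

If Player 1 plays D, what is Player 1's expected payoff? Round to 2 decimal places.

E[D] = 0.05·10 + 0.8·(-1) + 0.15·(-1) = 0.5 + (-0.8) + (-0.15) = -0.45

-0.45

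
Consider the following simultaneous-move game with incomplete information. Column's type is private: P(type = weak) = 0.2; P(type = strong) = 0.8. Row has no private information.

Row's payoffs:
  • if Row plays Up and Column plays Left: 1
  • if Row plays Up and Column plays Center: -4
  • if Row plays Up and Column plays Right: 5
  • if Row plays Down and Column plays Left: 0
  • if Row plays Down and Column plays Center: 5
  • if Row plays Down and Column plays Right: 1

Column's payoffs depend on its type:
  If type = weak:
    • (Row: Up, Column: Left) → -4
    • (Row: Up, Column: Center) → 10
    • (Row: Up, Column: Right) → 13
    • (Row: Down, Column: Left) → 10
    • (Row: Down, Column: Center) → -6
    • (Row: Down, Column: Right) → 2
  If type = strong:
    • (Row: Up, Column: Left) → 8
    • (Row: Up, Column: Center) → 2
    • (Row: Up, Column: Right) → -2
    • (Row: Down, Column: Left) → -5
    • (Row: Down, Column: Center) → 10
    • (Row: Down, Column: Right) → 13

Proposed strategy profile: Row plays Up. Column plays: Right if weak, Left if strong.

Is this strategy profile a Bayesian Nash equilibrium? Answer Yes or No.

Yes

Row plays Up: E[Up] = 0.2·(5) + 0.8·(1) = 1.8; E[Down] = 0.2. Best-responding. ✓
Column (type weak), facing Up: Left gives -4, Center gives 10, Right gives 13. Proposed Right is best. ✓
Column (type strong), facing Up: Left gives 8, Center gives 2, Right gives -2. Proposed Left is best. ✓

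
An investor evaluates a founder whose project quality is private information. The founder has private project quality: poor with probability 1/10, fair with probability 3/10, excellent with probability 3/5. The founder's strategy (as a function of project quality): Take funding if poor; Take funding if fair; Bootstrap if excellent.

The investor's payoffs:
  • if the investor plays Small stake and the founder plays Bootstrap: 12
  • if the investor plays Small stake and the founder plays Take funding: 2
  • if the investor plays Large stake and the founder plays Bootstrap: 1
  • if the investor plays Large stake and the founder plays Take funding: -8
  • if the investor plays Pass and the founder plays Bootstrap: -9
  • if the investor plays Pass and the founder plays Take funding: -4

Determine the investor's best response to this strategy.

Small stake

Compute the investor's expected payoff for each action, taking the expectation over the founder's type.
E[Small stake] = 1/10·(2) + 3/10·(2) + 3/5·(12) = 8
E[Large stake] = 1/10·(-8) + 3/10·(-8) + 3/5·(1) = -13/5
E[Pass] = 1/10·(-4) + 3/10·(-4) + 3/5·(-9) = -7
Best response: Small stake (8 is the largest).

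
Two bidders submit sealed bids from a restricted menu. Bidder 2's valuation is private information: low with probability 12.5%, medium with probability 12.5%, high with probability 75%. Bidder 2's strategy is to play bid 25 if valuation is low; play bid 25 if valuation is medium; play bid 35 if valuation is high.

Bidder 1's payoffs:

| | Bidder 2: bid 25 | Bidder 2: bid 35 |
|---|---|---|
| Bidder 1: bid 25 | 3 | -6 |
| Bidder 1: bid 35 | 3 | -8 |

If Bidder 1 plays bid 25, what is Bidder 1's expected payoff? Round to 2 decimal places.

Take the expectation over Bidder 2's valuation, weighting each type's action by its prior probability.
E[bid 25] = 0.125·3 + 0.125·3 + 0.75·(-6) = 0.375 + 0.375 + (-4.5) = -3.75

-3.75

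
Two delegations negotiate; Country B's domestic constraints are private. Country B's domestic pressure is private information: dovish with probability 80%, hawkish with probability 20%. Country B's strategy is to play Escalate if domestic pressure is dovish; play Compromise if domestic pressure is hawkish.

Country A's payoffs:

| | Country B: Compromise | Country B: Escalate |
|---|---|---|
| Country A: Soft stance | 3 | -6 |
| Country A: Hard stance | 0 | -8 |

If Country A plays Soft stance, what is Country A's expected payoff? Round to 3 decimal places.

-4.200

E[Soft stance] = 0.8·(-6) + 0.2·3 = (-4.8) + 0.6 = -4.2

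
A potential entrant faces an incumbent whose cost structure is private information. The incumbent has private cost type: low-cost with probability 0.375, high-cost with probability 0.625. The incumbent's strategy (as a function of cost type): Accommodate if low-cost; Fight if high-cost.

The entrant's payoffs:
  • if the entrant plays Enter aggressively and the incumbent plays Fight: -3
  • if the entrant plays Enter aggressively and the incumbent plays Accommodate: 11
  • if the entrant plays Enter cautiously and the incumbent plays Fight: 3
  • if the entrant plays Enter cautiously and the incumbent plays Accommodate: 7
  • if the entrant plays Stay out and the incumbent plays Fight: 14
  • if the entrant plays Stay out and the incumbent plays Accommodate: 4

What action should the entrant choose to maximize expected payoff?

Stay out

E[Enter aggressively] = 0.375·(11) + 0.625·(-3) = 2.25
E[Enter cautiously] = 0.375·(7) + 0.625·(3) = 4.5
E[Stay out] = 0.375·(4) + 0.625·(14) = 10.25
Best response: Stay out (10.25 is the largest).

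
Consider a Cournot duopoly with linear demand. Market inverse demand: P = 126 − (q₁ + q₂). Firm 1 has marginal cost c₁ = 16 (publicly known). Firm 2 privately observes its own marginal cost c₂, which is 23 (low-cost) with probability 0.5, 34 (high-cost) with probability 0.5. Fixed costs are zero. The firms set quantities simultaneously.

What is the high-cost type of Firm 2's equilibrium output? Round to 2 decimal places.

25.58

Type-c best response for Firm 2: q₂(c) = (126 − c)/2 − q₁/2.
Firm 1 maximizes expected profit; its first-order condition is 126 − 2q₁ − E[q₂] − 16 = 0.
Substituting E[q₂] and solving: E[c₂] = 28.5, so q₁ = (126 − 2·16 + 28.5)/3 = 40.8333.
q₂(high-cost) = (126 − 34 − 40.8333)/2 = 25.5833.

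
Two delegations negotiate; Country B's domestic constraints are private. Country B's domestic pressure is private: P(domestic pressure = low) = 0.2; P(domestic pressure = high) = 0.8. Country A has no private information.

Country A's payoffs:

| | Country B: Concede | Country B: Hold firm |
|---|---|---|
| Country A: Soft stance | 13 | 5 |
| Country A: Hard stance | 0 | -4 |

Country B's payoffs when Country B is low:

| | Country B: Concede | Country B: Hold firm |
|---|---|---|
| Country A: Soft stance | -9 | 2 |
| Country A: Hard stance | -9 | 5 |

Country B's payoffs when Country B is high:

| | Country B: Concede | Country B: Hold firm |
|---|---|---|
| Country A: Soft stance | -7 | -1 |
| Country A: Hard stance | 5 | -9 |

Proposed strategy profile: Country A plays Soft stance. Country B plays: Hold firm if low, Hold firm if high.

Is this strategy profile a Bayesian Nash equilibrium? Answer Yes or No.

Yes

Country A plays Soft stance: E[Soft stance] = 0.2·(5) + 0.8·(5) = 5; E[Hard stance] = -4. Best-responding. ✓
Country B (domestic pressure low), facing Soft stance: Concede gives -9, Hold firm gives 2. Proposed Hold firm is best. ✓
Country B (domestic pressure high), facing Soft stance: Concede gives -7, Hold firm gives -1. Proposed Hold firm is best. ✓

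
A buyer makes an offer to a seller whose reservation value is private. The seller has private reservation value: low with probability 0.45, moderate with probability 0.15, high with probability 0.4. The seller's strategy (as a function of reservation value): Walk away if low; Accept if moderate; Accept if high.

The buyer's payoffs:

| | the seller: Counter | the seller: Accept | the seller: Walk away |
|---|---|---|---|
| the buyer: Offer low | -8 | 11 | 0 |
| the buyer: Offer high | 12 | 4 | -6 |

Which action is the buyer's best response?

Offer low

E[Offer low] = 0.45·(0) + 0.15·(11) + 0.4·(11) = 6.05
E[Offer high] = 0.45·(-6) + 0.15·(4) + 0.4·(4) = -0.5
Best response: Offer low (6.05 is the largest).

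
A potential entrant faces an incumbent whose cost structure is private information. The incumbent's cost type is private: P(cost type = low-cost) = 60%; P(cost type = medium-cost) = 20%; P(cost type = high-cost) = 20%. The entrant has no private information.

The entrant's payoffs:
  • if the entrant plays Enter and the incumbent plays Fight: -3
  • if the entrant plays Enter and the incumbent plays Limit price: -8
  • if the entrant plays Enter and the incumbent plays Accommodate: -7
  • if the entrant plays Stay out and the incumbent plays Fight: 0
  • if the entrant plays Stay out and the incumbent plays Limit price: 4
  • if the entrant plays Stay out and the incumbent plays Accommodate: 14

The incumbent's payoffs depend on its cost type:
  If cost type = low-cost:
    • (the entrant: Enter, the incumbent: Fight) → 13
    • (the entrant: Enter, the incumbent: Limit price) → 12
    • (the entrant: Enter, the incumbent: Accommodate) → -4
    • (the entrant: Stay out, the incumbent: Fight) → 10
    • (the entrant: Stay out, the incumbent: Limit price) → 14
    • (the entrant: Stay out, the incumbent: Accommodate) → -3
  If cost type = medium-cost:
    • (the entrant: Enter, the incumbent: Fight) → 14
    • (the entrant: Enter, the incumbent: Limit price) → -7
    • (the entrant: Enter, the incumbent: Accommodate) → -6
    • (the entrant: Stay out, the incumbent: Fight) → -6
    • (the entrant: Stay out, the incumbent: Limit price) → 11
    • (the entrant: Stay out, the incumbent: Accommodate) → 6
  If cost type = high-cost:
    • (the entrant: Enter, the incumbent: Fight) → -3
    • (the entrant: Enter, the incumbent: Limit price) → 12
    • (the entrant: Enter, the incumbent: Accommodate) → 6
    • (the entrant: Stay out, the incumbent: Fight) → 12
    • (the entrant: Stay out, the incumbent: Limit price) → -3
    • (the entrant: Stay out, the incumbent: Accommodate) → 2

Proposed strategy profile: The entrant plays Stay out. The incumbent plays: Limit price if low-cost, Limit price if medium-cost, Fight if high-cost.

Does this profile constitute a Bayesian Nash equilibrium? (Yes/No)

Yes

The entrant plays Stay out: E[Stay out] = 0.6·(4) + 0.2·(4) + 0.2·(0) = 3.2; E[Enter] = -7. Best-responding. ✓
The incumbent (cost type low-cost), facing Stay out: Fight gives 10, Limit price gives 14, Accommodate gives -3. Proposed Limit price is best. ✓
The incumbent (cost type medium-cost), facing Stay out: Fight gives -6, Limit price gives 11, Accommodate gives 6. Proposed Limit price is best. ✓
The incumbent (cost type high-cost), facing Stay out: Fight gives 12, Limit price gives -3, Accommodate gives 2. Proposed Fight is best. ✓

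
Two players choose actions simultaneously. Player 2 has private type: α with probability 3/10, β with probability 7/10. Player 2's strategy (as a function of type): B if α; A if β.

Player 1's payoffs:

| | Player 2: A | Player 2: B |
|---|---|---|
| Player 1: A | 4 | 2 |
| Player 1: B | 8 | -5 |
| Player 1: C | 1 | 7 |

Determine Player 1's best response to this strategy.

E[A] = 3/10·(2) + 7/10·(4) = 17/5
E[B] = 3/10·(-5) + 7/10·(8) = 41/10
E[C] = 3/10·(7) + 7/10·(1) = 14/5
Best response: B (41/10 is the largest).

B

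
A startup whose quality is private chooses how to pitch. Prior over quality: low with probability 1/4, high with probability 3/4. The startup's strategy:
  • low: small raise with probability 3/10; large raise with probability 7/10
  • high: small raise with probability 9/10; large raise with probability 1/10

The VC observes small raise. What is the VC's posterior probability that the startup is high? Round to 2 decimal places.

0.90

Apply Bayes' rule using the sender's strategy as the likelihood.
P(small raise) = (1/4)·(3/10) + (3/4)·(9/10) = 3/4
P(high | small raise) = ((3/4)·(9/10)) / (3/4) = (27/40) / (3/4) = 9/10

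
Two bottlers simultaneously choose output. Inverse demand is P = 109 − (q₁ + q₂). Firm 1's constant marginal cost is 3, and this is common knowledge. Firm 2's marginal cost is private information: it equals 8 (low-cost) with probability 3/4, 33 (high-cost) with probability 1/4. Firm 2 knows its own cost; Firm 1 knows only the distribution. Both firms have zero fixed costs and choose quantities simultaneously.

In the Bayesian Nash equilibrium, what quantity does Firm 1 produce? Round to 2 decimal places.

Type-c best response for Firm 2: q₂(c) = (109 − c)/2 − q₁/2.
Firm 1 maximizes expected profit; its first-order condition is 109 − 2q₁ − E[q₂] − 3 = 0.
Substituting E[q₂] and solving: E[c₂] = 14.25, so q₁ = (109 − 2·3 + 14.25)/3 = 39.0833.

39.08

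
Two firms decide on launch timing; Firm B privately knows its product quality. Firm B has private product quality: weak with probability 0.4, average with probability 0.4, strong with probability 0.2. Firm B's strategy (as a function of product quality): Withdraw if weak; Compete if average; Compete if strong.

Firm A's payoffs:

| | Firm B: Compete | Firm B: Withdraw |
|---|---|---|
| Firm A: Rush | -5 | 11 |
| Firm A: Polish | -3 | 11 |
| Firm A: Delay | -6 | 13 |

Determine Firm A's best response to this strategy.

E[Rush] = 0.4·(11) + 0.4·(-5) + 0.2·(-5) = 1.4
E[Polish] = 0.4·(11) + 0.4·(-3) + 0.2·(-3) = 2.6
E[Delay] = 0.4·(13) + 0.4·(-6) + 0.2·(-6) = 1.6
Best response: Polish (2.6 is the largest).

Polish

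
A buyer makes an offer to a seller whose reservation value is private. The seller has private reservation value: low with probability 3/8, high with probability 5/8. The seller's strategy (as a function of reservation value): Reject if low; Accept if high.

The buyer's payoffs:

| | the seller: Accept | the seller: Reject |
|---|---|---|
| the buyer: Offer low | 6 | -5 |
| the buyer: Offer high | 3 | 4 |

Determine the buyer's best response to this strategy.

Offer high

E[Offer low] = 3/8·(-5) + 5/8·(6) = 15/8
E[Offer high] = 3/8·(4) + 5/8·(3) = 27/8
Best response: Offer high (27/8 is the largest).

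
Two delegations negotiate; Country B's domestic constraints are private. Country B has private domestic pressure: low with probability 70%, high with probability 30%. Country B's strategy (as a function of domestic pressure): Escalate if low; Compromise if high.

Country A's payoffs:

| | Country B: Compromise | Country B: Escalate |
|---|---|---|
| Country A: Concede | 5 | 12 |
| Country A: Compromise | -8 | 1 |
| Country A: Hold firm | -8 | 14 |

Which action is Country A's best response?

Concede

E[Concede] = 0.7·(12) + 0.3·(5) = 9.9
E[Compromise] = 0.7·(1) + 0.3·(-8) = -1.7
E[Hold firm] = 0.7·(14) + 0.3·(-8) = 7.4
Best response: Concede (9.9 is the largest).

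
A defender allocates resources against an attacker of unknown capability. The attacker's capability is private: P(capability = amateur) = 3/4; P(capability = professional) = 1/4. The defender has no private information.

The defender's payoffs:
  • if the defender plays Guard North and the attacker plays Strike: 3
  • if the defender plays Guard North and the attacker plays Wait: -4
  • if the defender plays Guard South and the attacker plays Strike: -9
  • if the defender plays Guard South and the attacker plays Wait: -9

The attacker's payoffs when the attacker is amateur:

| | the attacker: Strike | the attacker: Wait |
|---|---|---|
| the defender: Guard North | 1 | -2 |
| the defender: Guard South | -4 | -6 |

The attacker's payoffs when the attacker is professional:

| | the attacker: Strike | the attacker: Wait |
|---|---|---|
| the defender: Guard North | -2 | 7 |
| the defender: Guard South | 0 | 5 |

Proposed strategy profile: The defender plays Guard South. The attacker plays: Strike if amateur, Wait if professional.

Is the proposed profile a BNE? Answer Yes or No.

The defender plays Guard South: E[Guard South] = 3/4·(-9) + 1/4·(-9) = -9; E[Guard North] = 5/4. Not best-responding. ✗
The attacker (capability amateur), facing Guard South: Strike gives -4, Wait gives -6. Proposed Strike is best. ✓
The attacker (capability professional), facing Guard South: Strike gives 0, Wait gives 5. Proposed Wait is best. ✓

No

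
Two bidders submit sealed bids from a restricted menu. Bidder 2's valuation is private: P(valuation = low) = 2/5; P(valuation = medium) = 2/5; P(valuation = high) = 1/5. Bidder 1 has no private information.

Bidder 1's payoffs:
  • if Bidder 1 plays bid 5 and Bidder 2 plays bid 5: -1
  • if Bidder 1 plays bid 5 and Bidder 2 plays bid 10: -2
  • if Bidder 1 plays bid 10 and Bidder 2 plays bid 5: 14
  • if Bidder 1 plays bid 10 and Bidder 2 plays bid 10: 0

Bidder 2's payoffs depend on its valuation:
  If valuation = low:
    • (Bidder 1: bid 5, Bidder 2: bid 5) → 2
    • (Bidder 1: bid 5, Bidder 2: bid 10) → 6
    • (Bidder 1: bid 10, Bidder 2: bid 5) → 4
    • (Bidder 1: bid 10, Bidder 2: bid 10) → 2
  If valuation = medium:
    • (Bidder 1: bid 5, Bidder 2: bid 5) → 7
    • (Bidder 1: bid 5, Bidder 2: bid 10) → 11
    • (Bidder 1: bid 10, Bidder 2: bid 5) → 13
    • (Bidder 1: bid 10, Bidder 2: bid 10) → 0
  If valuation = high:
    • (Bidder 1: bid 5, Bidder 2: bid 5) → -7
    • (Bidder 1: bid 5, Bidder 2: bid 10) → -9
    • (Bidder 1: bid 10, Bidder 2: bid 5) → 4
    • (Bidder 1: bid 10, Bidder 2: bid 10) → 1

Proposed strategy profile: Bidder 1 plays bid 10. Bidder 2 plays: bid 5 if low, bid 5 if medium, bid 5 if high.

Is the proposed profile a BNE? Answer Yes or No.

Bidder 1 plays bid 10: E[bid 10] = 2/5·(14) + 2/5·(14) + 1/5·(14) = 14; E[bid 5] = -1. Best-responding. ✓
Bidder 2 (valuation low), facing bid 10: bid 5 gives 4, bid 10 gives 2. Proposed bid 5 is best. ✓
Bidder 2 (valuation medium), facing bid 10: bid 5 gives 13, bid 10 gives 0. Proposed bid 5 is best. ✓
Bidder 2 (valuation high), facing bid 10: bid 5 gives 4, bid 10 gives 1. Proposed bid 5 is best. ✓

Yes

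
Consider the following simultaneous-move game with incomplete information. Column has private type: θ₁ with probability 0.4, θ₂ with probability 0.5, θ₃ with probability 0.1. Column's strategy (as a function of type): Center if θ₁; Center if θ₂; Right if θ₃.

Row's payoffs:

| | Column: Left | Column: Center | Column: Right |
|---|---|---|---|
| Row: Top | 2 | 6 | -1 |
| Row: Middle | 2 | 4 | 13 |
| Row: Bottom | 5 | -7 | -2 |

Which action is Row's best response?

Top

Compute Row's expected payoff for each action, taking the expectation over Column's type.
E[Top] = 0.4·(6) + 0.5·(6) + 0.1·(-1) = 5.3
E[Middle] = 0.4·(4) + 0.5·(4) + 0.1·(13) = 4.9
E[Bottom] = 0.4·(-7) + 0.5·(-7) + 0.1·(-2) = -6.5
Best response: Top (5.3 is the largest).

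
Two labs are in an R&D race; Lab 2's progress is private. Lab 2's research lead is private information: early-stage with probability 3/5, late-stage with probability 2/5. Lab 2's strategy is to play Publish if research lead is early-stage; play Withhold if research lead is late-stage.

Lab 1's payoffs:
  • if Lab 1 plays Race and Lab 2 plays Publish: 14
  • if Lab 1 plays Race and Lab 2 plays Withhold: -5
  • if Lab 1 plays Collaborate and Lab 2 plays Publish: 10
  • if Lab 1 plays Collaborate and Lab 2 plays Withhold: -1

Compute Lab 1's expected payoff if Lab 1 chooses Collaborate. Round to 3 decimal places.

5.600

E[Collaborate] = 3/5·10 + 2/5·(-1) = 6 + (-2/5) = 28/5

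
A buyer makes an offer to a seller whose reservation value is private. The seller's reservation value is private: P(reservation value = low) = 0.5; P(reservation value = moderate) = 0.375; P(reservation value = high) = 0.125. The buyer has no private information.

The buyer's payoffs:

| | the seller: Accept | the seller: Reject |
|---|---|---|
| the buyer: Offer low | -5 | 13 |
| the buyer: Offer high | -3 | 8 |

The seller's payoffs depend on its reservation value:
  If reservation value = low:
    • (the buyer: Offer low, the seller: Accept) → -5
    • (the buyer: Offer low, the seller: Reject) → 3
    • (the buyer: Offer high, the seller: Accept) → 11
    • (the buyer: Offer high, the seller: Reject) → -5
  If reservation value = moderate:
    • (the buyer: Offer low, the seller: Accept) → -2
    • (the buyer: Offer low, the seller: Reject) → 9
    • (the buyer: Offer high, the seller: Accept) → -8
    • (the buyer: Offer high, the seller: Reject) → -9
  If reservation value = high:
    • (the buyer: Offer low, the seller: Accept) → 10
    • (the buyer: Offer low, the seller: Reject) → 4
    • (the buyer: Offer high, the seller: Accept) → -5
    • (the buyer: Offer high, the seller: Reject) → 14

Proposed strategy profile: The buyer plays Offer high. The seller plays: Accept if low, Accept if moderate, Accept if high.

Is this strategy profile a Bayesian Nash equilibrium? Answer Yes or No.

The buyer plays Offer high: E[Offer high] = 0.5·(-3) + 0.375·(-3) + 0.125·(-3) = -3; E[Offer low] = -5. Best-responding. ✓
The seller (reservation value low), facing Offer high: Accept gives 11, Reject gives -5. Proposed Accept is best. ✓
The seller (reservation value moderate), facing Offer high: Accept gives -8, Reject gives -9. Proposed Accept is best. ✓
The seller (reservation value high), facing Offer high: Accept gives -5, Reject gives 14. Proposed Accept is not best — profitable deviation exists. ✗

No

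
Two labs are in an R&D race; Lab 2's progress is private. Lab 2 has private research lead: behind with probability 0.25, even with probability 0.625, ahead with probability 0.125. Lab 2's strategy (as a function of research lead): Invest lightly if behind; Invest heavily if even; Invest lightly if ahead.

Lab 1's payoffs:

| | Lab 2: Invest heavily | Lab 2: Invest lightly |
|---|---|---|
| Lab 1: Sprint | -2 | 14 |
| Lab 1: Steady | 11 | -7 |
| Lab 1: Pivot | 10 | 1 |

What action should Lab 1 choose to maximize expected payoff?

E[Sprint] = 0.25·(14) + 0.625·(-2) + 0.125·(14) = 4
E[Steady] = 0.25·(-7) + 0.625·(11) + 0.125·(-7) = 4.25
E[Pivot] = 0.25·(1) + 0.625·(10) + 0.125·(1) = 6.625
Best response: Pivot (6.625 is the largest).

Pivot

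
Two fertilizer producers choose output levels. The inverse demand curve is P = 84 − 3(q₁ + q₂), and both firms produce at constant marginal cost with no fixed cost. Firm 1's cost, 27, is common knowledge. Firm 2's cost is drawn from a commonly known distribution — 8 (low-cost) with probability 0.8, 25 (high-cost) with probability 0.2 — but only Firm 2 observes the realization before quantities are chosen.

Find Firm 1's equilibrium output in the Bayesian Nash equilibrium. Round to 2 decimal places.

Firm 2 with cost c maximizes (84 − 3(q₁+q₂) − c)·q₂, giving q₂(c) = (84 − c − 3q₁)/6.
E[c₂] = 0.8·8 + 0.2·25 = 11.4
Firm 1's FOC against E[q₂] yields q₁ = (84 − 2·27 + E[c₂])/9 = (84 − 54 + 11.4)/9 = 4.6.

4.60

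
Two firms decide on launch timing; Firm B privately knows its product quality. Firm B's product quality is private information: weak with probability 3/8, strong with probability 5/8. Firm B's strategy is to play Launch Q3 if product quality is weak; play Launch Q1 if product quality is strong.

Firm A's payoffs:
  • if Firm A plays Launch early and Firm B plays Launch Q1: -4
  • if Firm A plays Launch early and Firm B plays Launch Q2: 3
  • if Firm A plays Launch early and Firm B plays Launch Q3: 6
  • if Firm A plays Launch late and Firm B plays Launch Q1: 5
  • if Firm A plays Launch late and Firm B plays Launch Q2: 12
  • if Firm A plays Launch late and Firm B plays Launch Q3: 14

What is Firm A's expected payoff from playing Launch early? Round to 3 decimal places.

E[Launch early] = 3/8·6 + 5/8·(-4) = 9/4 + (-5/2) = -1/4

-0.250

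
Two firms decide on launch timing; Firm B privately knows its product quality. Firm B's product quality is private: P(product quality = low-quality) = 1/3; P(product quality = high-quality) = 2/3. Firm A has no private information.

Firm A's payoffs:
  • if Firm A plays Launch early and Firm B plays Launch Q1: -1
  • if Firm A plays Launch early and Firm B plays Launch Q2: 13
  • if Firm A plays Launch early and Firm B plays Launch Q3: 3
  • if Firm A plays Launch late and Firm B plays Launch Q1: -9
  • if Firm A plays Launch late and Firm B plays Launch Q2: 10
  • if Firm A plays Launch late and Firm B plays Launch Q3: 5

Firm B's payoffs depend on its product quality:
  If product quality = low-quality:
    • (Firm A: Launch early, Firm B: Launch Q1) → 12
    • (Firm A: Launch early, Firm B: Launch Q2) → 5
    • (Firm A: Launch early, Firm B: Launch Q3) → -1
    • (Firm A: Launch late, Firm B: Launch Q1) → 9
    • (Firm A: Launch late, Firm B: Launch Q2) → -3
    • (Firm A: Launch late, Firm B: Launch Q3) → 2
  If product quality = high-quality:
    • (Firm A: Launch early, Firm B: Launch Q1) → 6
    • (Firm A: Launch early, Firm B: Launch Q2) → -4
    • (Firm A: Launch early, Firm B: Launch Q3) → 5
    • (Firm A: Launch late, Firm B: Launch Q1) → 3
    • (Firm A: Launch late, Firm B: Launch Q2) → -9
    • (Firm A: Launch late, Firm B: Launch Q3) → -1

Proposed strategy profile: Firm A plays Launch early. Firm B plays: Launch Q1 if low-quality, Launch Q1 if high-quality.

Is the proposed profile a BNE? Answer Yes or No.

A profile is a BNE iff every type of every player is best-responding given beliefs about the other side.
Firm A plays Launch early: E[Launch early] = 1/3·(-1) + 2/3·(-1) = -1; E[Launch late] = -9. Best-responding. ✓
Firm B (product quality low-quality), facing Launch early: Launch Q1 gives 12, Launch Q2 gives 5, Launch Q3 gives -1. Proposed Launch Q1 is best. ✓
Firm B (product quality high-quality), facing Launch early: Launch Q1 gives 6, Launch Q2 gives -4, Launch Q3 gives 5. Proposed Launch Q1 is best. ✓

Yes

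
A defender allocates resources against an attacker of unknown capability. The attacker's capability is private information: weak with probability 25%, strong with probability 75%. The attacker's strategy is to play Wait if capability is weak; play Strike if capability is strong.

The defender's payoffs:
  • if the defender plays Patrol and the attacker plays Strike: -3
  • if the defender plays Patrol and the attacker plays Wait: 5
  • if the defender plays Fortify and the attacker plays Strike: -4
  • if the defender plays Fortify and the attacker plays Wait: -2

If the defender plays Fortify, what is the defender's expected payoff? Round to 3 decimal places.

E[Fortify] = 0.25·(-2) + 0.75·(-4) = (-0.5) + (-3) = -3.5

-3.500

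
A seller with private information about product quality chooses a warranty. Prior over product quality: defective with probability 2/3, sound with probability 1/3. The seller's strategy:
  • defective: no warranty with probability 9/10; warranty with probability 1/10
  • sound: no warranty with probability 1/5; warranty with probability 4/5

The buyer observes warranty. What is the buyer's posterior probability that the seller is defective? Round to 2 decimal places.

0.20

P(warranty) = (2/3)·(1/10) + (1/3)·(4/5) = 1/3
P(defective | warranty) = ((2/3)·(1/10)) / (1/3) = (1/15) / (1/3) = 1/5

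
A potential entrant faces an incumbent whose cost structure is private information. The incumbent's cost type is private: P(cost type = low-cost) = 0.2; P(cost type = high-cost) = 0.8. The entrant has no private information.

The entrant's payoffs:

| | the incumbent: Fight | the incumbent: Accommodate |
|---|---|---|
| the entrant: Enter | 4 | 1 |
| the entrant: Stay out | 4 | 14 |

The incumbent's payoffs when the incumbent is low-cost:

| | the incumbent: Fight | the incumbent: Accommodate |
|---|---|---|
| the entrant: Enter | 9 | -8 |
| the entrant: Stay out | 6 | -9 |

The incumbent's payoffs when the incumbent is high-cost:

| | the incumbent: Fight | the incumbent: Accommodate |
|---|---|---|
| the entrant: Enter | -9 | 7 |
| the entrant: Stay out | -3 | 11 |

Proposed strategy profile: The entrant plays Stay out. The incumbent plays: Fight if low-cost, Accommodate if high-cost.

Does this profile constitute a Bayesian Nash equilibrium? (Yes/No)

Yes

A profile is a BNE iff every type of every player is best-responding given beliefs about the other side.
The entrant plays Stay out: E[Stay out] = 0.2·(4) + 0.8·(14) = 12; E[Enter] = 1.6. Best-responding. ✓
The incumbent (cost type low-cost), facing Stay out: Fight gives 6, Accommodate gives -9. Proposed Fight is best. ✓
The incumbent (cost type high-cost), facing Stay out: Fight gives -3, Accommodate gives 11. Proposed Accommodate is best. ✓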